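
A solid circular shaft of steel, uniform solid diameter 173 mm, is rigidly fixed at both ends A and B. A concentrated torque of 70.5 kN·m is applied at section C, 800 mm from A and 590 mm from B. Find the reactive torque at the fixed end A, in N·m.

With uniform GJ and both ends fixed, compatibility θ_AC = θ_CB gives T_A·a = T_B·b, together with T_A + T_B = T₀.
T_A = T₀·b/(a+b) = 70500·590/1390 = 29920 N·m; T_B = 40580 N·m.

29900 N·m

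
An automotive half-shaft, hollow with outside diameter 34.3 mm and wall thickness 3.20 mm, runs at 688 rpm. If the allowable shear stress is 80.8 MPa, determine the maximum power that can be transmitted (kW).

25.9 kW

J = π(d_o⁴ − d_i⁴)/32 = π(0.0343⁴ − 0.0279⁴)/32 = 7.640×10^-8 m⁴.
T_max = τ_allow·J/r = 8.08×10^7 × 7.640×10^-8 / 0.0171 = 359.9 N·m.
ω = 2π·688/60 = 72.05 rad/s, so P_max = T_max·ω = 2.593×10^4 W.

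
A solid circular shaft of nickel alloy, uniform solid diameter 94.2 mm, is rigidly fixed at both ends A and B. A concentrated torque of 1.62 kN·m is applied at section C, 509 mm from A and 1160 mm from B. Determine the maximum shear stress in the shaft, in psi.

995 psi

With uniform GJ and both ends fixed, compatibility θ_AC = θ_CB gives T_A·a = T_B·b, together with T_A + T_B = T₀.
T_A = T₀·b/(a+b) = 1620·1160/1669 = 1126 N·m; T_B = 494.1 N·m.
τ in each portion: τ_AC = 6.86×10^6 Pa, τ_CB = 3.01×10^6 Pa; maximum is in AC.
τ_max = T_AC·r/J = 1126·0.0471/7.73×10^-6 = 6.860×10^6 Pa.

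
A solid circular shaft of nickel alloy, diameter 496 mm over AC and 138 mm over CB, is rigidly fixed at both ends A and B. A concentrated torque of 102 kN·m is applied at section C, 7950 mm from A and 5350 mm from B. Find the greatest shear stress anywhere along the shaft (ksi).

0.612 ksi

Compatibility: T_A·a/J_AC = T_B·b/J_CB with T_A + T_B = T₀.
J_AC = 5.94×10^-3 m⁴, J_CB = 3.56×10^-5 m⁴, so T_A = T₀·(J_AC/a)/((J_AC/a)+(J_CB/b)) = 101100 N·m, T_B = 900.2 N·m.
τ in each portion: τ_AC = 4.22×10^6 Pa, τ_CB = 1.74×10^6 Pa; maximum is in AC.
τ_max = T_AC·r/J = 101100·0.248/5.94×10^-3 = 4.220×10^6 Pa.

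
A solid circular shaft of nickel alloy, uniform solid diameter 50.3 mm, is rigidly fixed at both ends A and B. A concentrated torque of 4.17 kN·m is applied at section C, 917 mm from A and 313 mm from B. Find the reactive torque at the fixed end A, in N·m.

1060 N·m

With uniform GJ and both ends fixed, compatibility θ_AC = θ_CB gives T_A·a = T_B·b, together with T_A + T_B = T₀.
T_A = T₀·b/(a+b) = 4170·313/1230 = 1061 N·m; T_B = 3109 N·m.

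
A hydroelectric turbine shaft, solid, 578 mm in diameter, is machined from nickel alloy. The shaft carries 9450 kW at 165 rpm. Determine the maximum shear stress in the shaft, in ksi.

ω = 2π·165/60 = 17.28 rad/s, so T = P/ω = 9450×10³ / 17.28 = 546900 N·m.
J = πd⁴/32 = π(0.578)⁴/32 = 0.01096 m⁴.
τ_max = T·r/J = 546900 × 0.289 / 0.01096 = 1.442×10^7 Pa.

2.09 ksi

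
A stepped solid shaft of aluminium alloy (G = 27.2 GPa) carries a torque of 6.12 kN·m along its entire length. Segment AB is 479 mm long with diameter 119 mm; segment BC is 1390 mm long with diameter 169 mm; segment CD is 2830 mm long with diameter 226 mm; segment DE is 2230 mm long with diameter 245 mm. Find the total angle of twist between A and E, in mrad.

13.3 mrad

J_AB = π(0.119)⁴/32 = 1.97×10^-5 m⁴; J_BC = π(0.169)⁴/32 = 8.01×10^-5 m⁴; J_CD = π(0.226)⁴/32 = 2.56×10^-4 m⁴; J_DE = π(0.245)⁴/32 = 3.54×10^-4 m⁴.
θ = (T/G)·Σ L_i/J_i = (6120/27.2×10⁹)·(0.479/1.97×10^-5 + 1.39/8.01×10^-5 + 2.83/2.56×10^-4 + 2.23/3.54×10^-4) = 0.01328 rad.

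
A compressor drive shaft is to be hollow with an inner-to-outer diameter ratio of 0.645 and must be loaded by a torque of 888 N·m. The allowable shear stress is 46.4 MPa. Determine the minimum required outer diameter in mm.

For a hollow shaft with d_i/d_o = 0.645: τ_max = 16T/(π d_o³ (1−k⁴)), so d_o = [16T/(π τ_allow (1−k⁴))]^(1/3) = [16·888.0/(π·4.64×10^7·0.8269)]^(1/3) = 0.04903 m.

49.0 mm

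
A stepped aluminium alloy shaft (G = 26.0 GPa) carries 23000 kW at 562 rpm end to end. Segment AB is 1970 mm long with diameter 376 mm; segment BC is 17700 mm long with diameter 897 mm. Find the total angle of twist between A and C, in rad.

ω = 2π·562/60 = 58.85 rad/s, so T = P/ω = 23000×10³ / 58.85 = 390800 N·m.
J_AB = π(0.376)⁴/32 = 1.96×10^-3 m⁴; J_BC = π(0.897)⁴/32 = 0.0636 m⁴.
θ = (T/G)·Σ L_i/J_i = (390800/26.0×10⁹)·(1.97/1.96×10^-3 + 17.7/0.0636) = 0.01928 rad.

0.0193 rad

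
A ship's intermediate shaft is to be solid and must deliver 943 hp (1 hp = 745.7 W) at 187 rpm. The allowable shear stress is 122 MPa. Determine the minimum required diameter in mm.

114 mm

ω = 2π·187/60 = 19.58 rad/s, so T = P/ω = 943×745.7 / 19.58 = 35910 N·m.
For a solid shaft τ_max = 16T/(πd³), so d = (16T/(π τ_allow))^(1/3) = (16·35910/(π·1.22×10^8))^(1/3) = 0.1144 m.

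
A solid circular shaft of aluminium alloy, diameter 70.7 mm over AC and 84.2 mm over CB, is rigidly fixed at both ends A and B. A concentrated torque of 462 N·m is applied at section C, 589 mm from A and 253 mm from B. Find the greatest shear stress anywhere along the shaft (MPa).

3.25 MPa

Compatibility: T_A·a/J_AC = T_B·b/J_CB with T_A + T_B = T₀.
J_AC = 2.45×10^-6 m⁴, J_CB = 4.93×10^-6 m⁴, so T_A = T₀·(J_AC/a)/((J_AC/a)+(J_CB/b)) = 81.29 N·m, T_B = 380.7 N·m.
τ in each portion: τ_AC = 1.17×10^6 Pa, τ_CB = 3.25×10^6 Pa; maximum is in CB.
τ_max = T_CB·r/J = 380.7·0.0421/4.93×10^-6 = 3.248×10^6 Pa.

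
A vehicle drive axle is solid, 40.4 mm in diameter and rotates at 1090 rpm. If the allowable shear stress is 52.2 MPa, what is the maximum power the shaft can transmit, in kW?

77.1 kW

J = πd⁴/32 = π(0.0404)⁴/32 = 2.615×10^-7 m⁴.
T_max = τ_allow·J/r = 5.22×10^7 × 2.615×10^-7 / 0.0202 = 675.8 N·m.
ω = 2π·1090/60 = 114.1 rad/s, so P_max = T_max·ω = 7.714×10^4 W.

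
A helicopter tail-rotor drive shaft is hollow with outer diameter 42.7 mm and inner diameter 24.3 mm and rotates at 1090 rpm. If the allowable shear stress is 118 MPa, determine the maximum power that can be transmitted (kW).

J = π(d_o⁴ − d_i⁴)/32 = π(0.0427⁴ − 0.0243⁴)/32 = 2.921×10^-7 m⁴.
T_max = τ_allow·J/r = 1.18×10^8 × 2.921×10^-7 / 0.0214 = 1615 N·m.
ω = 2π·1090/60 = 114.1 rad/s, so P_max = T_max·ω = 1.843×10^5 W.

184 kW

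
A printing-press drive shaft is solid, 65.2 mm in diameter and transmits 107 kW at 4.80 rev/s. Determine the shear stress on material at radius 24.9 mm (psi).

7220 psi

ω = 2π·4.80 = 30.16 rad/s, so T = P/ω = 107×10³ / 30.16 = 3548 N·m.
J = πd⁴/32 = π(0.0652)⁴/32 = 1.774×10^-6 m⁴.
Shear stress varies linearly with radius: τ = T·r/J = 3548 × 0.0249 / 1.774×10^-6 = 4.979×10^7 Pa.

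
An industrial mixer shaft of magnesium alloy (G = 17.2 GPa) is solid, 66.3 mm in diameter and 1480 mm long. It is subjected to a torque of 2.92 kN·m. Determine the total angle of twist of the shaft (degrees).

7.59°

J = πd⁴/32 = π(0.0663)⁴/32 = 1.897×10^-6 m⁴.
θ = T·L/(G·J) = 2920 × 1.48 / (17.2×10⁹ × 1.897×10^-6) = 0.1325 rad.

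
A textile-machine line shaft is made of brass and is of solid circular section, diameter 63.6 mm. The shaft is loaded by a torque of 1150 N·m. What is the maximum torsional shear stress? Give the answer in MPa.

J = πd⁴/32 = π(0.0636)⁴/32 = 1.606×10^-6 m⁴.
τ_max = T·r/J = 1150 × 0.0318 / 1.606×10^-6 = 2.277×10^7 Pa.

22.8 MPa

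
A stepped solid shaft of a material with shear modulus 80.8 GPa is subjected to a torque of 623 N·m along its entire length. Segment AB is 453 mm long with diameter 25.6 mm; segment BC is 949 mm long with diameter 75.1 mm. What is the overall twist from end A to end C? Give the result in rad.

J_AB = π(0.0256)⁴/32 = 4.22×10^-8 m⁴; J_BC = π(0.0751)⁴/32 = 3.12×10^-6 m⁴.
θ = (T/G)·Σ L_i/J_i = (623.0/80.8×10⁹)·(0.453/4.22×10^-8 + 0.949/3.12×10^-6) = 0.08518 rad.

0.0852 rad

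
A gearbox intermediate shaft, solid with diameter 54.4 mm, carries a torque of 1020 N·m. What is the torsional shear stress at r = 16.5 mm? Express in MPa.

J = πd⁴/32 = π(0.0544)⁴/32 = 8.598×10^-7 m⁴.
Shear stress varies linearly with radius: τ = T·r/J = 1020 × 0.0165 / 8.598×10^-7 = 1.957×10^7 Pa.

19.6 MPa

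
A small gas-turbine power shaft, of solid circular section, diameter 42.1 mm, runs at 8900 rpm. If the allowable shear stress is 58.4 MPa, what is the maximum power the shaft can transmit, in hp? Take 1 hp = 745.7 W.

1070 hp

J = πd⁴/32 = π(0.0421)⁴/32 = 3.084×10^-7 m⁴.
T_max = τ_allow·J/r = 5.84×10^7 × 3.084×10^-7 / 0.0210 = 855.6 N·m.
ω = 2π·8900/60 = 932.0 rad/s, so P_max = T_max·ω = 7.975×10^5 W.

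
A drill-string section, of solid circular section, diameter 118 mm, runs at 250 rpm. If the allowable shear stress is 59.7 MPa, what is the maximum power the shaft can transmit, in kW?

J = πd⁴/32 = π(0.118)⁴/32 = 1.903×10^-5 m⁴.
T_max = τ_allow·J/r = 5.97×10^7 × 1.903×10^-5 / 0.0590 = 19260 N·m.
ω = 2π·250/60 = 26.18 rad/s, so P_max = T_max·ω = 5.042×10^5 W.

504 kW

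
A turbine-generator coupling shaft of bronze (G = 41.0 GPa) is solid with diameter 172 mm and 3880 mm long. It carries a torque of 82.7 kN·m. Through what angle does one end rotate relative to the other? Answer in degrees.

J = πd⁴/32 = π(0.172)⁴/32 = 8.592×10^-5 m⁴.
θ = T·L/(G·J) = 82700 × 3.88 / (41.0×10⁹ × 8.592×10^-5) = 0.09108 rad.

5.22°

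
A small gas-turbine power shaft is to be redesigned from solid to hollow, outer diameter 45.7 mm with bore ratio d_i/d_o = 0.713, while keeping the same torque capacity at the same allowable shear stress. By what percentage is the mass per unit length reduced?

Equal τ_max and T ⇒ the solid shaft needs d_s³ = d_o³(1−k⁴), so d_s = 45.7·(1−0.713⁴)^(1/3) = 41.36 mm.
Area ratio A_h/A_s = d_o²(1−k²)/d_s² = (1−k²)/(1−k⁴)^(2/3) = 0.6001.
Mass saving = 1 − 0.6001 = 40.0 %.

40.0 %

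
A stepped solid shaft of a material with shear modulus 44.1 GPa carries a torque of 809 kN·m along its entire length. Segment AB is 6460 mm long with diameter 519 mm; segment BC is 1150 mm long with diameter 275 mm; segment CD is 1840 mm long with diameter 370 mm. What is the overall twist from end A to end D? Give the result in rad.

J_AB = π(0.519)⁴/32 = 7.12×10^-3 m⁴; J_BC = π(0.275)⁴/32 = 5.61×10^-4 m⁴; J_CD = π(0.370)⁴/32 = 1.84×10^-3 m⁴.
θ = (T/G)·Σ L_i/J_i = (809000/44.1×10⁹)·(6.46/7.12×10^-3 + 1.15/5.61×10^-4 + 1.84/1.84×10^-3) = 0.07256 rad.

0.0726 rad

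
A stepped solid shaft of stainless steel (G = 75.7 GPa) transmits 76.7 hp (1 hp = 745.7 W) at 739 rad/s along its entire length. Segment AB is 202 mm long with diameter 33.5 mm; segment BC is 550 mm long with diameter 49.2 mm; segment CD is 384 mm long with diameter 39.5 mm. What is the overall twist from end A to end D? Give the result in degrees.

0.246°

ω = 739 rad/s, so T = P/ω = 76.7×745.7 / 739.0 = 77.40 N·m.
J_AB = π(0.0335)⁴/32 = 1.24×10^-7 m⁴; J_BC = π(0.0492)⁴/32 = 5.75×10^-7 m⁴; J_CD = π(0.0395)⁴/32 = 2.39×10^-7 m⁴.
θ = (T/G)·Σ L_i/J_i = (77.40/75.7×10⁹)·(0.202/1.24×10^-7 + 0.550/5.75×10^-7 + 0.384/2.39×10^-7) = 4.291×10^-3 rad.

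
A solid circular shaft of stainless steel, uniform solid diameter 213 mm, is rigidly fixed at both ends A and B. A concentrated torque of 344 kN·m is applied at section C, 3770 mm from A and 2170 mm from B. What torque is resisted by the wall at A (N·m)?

With uniform GJ and both ends fixed, compatibility θ_AC = θ_CB gives T_A·a = T_B·b, together with T_A + T_B = T₀.
T_A = T₀·b/(a+b) = 344000·2170/5940 = 125700 N·m; T_B = 218300 N·m.

126000 N·m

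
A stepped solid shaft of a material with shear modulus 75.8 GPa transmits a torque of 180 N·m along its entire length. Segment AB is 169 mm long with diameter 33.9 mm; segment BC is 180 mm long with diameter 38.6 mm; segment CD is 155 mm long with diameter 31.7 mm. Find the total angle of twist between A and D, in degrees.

0.502°

J_AB = π(0.0339)⁴/32 = 1.30×10^-7 m⁴; J_BC = π(0.0386)⁴/32 = 2.18×10^-7 m⁴; J_CD = π(0.0317)⁴/32 = 9.91×10^-8 m⁴.
θ = (T/G)·Σ L_i/J_i = (180.0/75.8×10⁹)·(0.169/1.30×10^-7 + 0.180/2.18×10^-7 + 0.155/9.91×10^-8) = 8.769×10^-3 rad.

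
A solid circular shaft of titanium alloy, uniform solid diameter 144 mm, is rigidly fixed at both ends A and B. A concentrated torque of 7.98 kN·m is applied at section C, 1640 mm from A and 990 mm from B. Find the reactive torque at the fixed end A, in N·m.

With uniform GJ and both ends fixed, compatibility θ_AC = θ_CB gives T_A·a = T_B·b, together with T_A + T_B = T₀.
T_A = T₀·b/(a+b) = 7980·990/2630 = 3004 N·m; T_B = 4976 N·m.

3000 N·m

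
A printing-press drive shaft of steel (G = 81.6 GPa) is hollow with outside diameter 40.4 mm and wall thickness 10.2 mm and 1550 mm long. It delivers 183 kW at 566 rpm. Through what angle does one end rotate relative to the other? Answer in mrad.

ω = 2π·566/60 = 59.27 rad/s, so T = P/ω = 183×10³ / 59.27 = 3087 N·m.
J = π(d_o⁴ − d_i⁴)/32 = π(0.0404⁴ − 0.0200⁴)/32 = 2.458×10^-7 m⁴.
θ = T·L/(G·J) = 3087 × 1.55 / (81.6×10⁹ × 2.458×10^-7) = 0.2386 rad.

239 mrad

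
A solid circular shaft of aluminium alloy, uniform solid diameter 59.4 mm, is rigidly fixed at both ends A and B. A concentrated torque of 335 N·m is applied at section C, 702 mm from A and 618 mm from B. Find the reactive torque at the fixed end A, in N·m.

157 N·m

With uniform GJ and both ends fixed, compatibility θ_AC = θ_CB gives T_A·a = T_B·b, together with T_A + T_B = T₀.
T_A = T₀·b/(a+b) = 335.0·618/1320 = 156.8 N·m; T_B = 178.2 N·m.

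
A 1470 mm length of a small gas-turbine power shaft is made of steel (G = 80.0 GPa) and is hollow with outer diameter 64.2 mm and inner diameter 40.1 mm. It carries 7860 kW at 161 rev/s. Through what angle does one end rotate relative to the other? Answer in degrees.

5.79°

ω = 2π·161 = 1012 rad/s, so T = P/ω = 7860×10³ / 1012 = 7770 N·m.
J = π(d_o⁴ − d_i⁴)/32 = π(0.0642⁴ − 0.0401⁴)/32 = 1.414×10^-6 m⁴.
θ = T·L/(G·J) = 7770 × 1.47 / (80.0×10⁹ × 1.414×10^-6) = 0.1010 rad.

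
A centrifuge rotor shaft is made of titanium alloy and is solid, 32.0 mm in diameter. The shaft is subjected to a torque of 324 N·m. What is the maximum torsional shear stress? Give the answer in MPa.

J = πd⁴/32 = π(0.0320)⁴/32 = 1.029×10^-7 m⁴.
τ_max = T·r/J = 324.0 × 0.0160 / 1.029×10^-7 = 5.036×10^7 Pa.

50.4 MPa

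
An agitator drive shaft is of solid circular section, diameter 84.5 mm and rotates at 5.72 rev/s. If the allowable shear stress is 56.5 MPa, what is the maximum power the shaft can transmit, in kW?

241 kW

J = πd⁴/32 = π(0.0845)⁴/32 = 5.005×10^-6 m⁴.
T_max = τ_allow·J/r = 5.65×10^7 × 5.005×10^-6 / 0.0423 = 6693 N·m.
ω = 2π·5.72 = 35.94 rad/s, so P_max = T_max·ω = 2.406×10^5 W.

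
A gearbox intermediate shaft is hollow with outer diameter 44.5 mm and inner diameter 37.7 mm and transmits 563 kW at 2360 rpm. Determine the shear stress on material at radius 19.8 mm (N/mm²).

ω = 2π·2360/60 = 247.1 rad/s, so T = P/ω = 563×10³ / 247.1 = 2278 N·m.
J = π(d_o⁴ − d_i⁴)/32 = π(0.0445⁴ − 0.0377⁴)/32 = 1.867×10^-7 m⁴.
Shear stress varies linearly with radius: τ = T·r/J = 2278 × 0.0198 / 1.867×10^-7 = 2.416×10^8 Pa.

242 N/mm²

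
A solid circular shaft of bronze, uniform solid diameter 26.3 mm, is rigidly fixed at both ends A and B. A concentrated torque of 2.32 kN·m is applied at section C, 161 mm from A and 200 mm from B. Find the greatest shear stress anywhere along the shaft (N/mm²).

With uniform GJ and both ends fixed, compatibility θ_AC = θ_CB gives T_A·a = T_B·b, together with T_A + T_B = T₀.
T_A = T₀·b/(a+b) = 2320·200/361.0 = 1285 N·m; T_B = 1035 N·m.
τ in each portion: τ_AC = 3.60×10^8 Pa, τ_CB = 2.90×10^8 Pa; maximum is in AC.
τ_max = T_AC·r/J = 1285·0.0132/4.70×10^-8 = 3.598×10^8 Pa.

360 N/mm²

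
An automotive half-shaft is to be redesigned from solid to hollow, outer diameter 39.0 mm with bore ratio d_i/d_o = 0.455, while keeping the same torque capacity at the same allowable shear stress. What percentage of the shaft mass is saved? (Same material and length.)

18.4 %

Equal τ_max and T ⇒ the solid shaft needs d_s³ = d_o³(1−k⁴), so d_s = 39.0·(1−0.455⁴)^(1/3) = 38.43 mm.
Area ratio A_h/A_s = d_o²(1−k²)/d_s² = (1−k²)/(1−k⁴)^(2/3) = 0.8165.
Mass saving = 1 − 0.8165 = 18.4 %.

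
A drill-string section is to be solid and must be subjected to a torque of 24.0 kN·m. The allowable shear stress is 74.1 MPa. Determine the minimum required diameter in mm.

For a solid shaft τ_max = 16T/(πd³), so d = (16T/(π τ_allow))^(1/3) = (16·24000/(π·7.41×10^7))^(1/3) = 0.1182 m.

118 mm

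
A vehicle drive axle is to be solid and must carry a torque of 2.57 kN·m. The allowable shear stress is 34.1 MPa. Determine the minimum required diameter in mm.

72.7 mm

For a solid shaft τ_max = 16T/(πd³), so d = (16T/(π τ_allow))^(1/3) = (16·2570/(π·3.41×10^7))^(1/3) = 0.07267 m.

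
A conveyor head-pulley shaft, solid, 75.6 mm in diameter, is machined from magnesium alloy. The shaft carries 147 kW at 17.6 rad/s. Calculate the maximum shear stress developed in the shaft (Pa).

9.84e7 Pa

ω = 17.6 rad/s, so T = P/ω = 147×10³ / 17.60 = 8352 N·m.
J = πd⁴/32 = π(0.0756)⁴/32 = 3.207×10^-6 m⁴.
τ_max = T·r/J = 8352 × 0.0378 / 3.207×10^-6 = 9.845×10^7 Pa.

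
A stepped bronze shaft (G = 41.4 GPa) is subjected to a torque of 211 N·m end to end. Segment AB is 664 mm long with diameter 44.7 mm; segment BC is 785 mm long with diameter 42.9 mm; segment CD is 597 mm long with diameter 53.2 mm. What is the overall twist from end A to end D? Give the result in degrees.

J_AB = π(0.0447)⁴/32 = 3.92×10^-7 m⁴; J_BC = π(0.0429)⁴/32 = 3.33×10^-7 m⁴; J_CD = π(0.0532)⁴/32 = 7.86×10^-7 m⁴.
θ = (T/G)·Σ L_i/J_i = (211.0/41.4×10⁹)·(0.664/3.92×10^-7 + 0.785/3.33×10^-7 + 0.597/7.86×10^-7) = 0.02453 rad.

1.41°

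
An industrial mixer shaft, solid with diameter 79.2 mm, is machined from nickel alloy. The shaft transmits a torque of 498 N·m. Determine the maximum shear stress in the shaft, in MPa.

5.11 MPa

J = πd⁴/32 = π(0.0792)⁴/32 = 3.863×10^-6 m⁴.
τ_max = T·r/J = 498.0 × 0.0396 / 3.863×10^-6 = 5.105×10^6 Pa.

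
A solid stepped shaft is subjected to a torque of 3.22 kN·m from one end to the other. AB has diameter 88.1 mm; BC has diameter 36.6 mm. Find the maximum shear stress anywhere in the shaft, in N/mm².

Under the same torque, τ_max = 16T/(πd³) is largest where d is smallest — segment BC (d = 36.6 mm).
τ_max = 16·3220/(π·(0.0366)³) = 3.345×10^8 Pa.

334 N/mm²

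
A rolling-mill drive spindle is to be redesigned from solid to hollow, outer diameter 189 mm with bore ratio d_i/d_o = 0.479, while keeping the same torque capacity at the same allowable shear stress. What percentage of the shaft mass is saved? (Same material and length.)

Equal τ_max and T ⇒ the solid shaft needs d_s³ = d_o³(1−k⁴), so d_s = 189·(1−0.479⁴)^(1/3) = 185.6 mm.
Area ratio A_h/A_s = d_o²(1−k²)/d_s² = (1−k²)/(1−k⁴)^(2/3) = 0.7988.
Mass saving = 1 − 0.7988 = 20.1 %.

20.1 %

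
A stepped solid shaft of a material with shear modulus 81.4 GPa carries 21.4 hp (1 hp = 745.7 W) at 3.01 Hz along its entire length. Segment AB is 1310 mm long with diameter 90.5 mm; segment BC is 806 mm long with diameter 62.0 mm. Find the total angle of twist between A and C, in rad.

ω = 2π·3.01 = 18.91 rad/s, so T = P/ω = 21.4×745.7 / 18.91 = 843.8 N·m.
J_AB = π(0.0905)⁴/32 = 6.59×10^-6 m⁴; J_BC = π(0.0620)⁴/32 = 1.45×10^-6 m⁴.
θ = (T/G)·Σ L_i/J_i = (843.8/81.4×10⁹)·(1.31/6.59×10^-6 + 0.806/1.45×10^-6) = 7.821×10^-3 rad.

0.00782 rad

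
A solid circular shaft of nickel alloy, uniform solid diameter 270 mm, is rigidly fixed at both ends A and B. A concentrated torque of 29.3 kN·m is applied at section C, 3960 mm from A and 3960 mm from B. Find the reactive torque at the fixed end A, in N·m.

With uniform GJ and both ends fixed, compatibility θ_AC = θ_CB gives T_A·a = T_B·b, together with T_A + T_B = T₀.
T_A = T₀·b/(a+b) = 29300·3960/7920 = 14650 N·m; T_B = 14650 N·m.

14600 N·m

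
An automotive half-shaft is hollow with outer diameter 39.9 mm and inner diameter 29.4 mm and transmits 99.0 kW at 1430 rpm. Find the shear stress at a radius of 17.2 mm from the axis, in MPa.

ω = 2π·1430/60 = 149.7 rad/s, so T = P/ω = 99.0×10³ / 149.7 = 661.1 N·m.
J = π(d_o⁴ − d_i⁴)/32 = π(0.0399⁴ − 0.0294⁴)/32 = 1.755×10^-7 m⁴.
Shear stress varies linearly with radius: τ = T·r/J = 661.1 × 0.0172 / 1.755×10^-7 = 6.480×10^7 Pa.

64.8 MPa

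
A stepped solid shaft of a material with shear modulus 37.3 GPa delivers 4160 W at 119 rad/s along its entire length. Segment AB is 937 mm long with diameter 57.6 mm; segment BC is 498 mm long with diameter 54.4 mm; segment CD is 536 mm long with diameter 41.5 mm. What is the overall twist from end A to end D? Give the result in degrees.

0.177°

ω = 119 rad/s, so T = P/ω = 4160 / 119.0 = 34.96 N·m.
J_AB = π(0.0576)⁴/32 = 1.08×10^-6 m⁴; J_BC = π(0.0544)⁴/32 = 8.60×10^-7 m⁴; J_CD = π(0.0415)⁴/32 = 2.91×10^-7 m⁴.
θ = (T/G)·Σ L_i/J_i = (34.96/37.3×10⁹)·(0.937/1.08×10^-6 + 0.498/8.60×10^-7 + 0.536/2.91×10^-7) = 3.081×10^-3 rad.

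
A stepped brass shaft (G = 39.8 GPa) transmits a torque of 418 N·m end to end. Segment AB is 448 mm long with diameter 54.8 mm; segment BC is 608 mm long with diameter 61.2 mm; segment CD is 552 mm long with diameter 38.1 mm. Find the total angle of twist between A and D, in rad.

J_AB = π(0.0548)⁴/32 = 8.85×10^-7 m⁴; J_BC = π(0.0612)⁴/32 = 1.38×10^-6 m⁴; J_CD = π(0.0381)⁴/32 = 2.07×10^-7 m⁴.
θ = (T/G)·Σ L_i/J_i = (418.0/39.8×10⁹)·(0.448/8.85×10^-7 + 0.608/1.38×10^-6 + 0.552/2.07×10^-7) = 0.03797 rad.

0.0380 rad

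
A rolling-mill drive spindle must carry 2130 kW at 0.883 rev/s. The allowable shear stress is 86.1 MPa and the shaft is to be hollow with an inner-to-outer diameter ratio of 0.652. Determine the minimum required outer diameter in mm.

303 mm

ω = 2π·0.883 = 5.548 rad/s, so T = P/ω = 2130×10³ / 5.548 = 383900 N·m.
For a hollow shaft with d_i/d_o = 0.652: τ_max = 16T/(π d_o³ (1−k⁴)), so d_o = [16T/(π τ_allow (1−k⁴))]^(1/3) = [16·383900/(π·8.61×10^7·0.8193)]^(1/3) = 0.3026 m.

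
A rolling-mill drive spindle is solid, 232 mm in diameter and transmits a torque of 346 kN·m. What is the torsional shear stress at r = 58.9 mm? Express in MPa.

J = πd⁴/32 = π(0.232)⁴/32 = 2.844×10^-4 m⁴.
Shear stress varies linearly with radius: τ = T·r/J = 346000 × 0.0589 / 2.844×10^-4 = 7.165×10^7 Pa.

71.7 MPa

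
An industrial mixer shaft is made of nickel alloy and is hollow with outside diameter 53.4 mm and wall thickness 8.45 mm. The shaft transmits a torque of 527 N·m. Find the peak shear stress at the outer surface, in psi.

J = π(d_o⁴ − d_i⁴)/32 = π(0.0534⁴ − 0.0365⁴)/32 = 6.240×10^-7 m⁴.
τ_max = T·r/J = 527.0 × 0.0267 / 6.240×10^-7 = 2.255×10^7 Pa.

3270 psi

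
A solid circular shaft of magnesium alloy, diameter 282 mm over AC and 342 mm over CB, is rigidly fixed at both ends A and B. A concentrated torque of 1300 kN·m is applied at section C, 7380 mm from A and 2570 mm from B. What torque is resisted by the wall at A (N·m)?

Compatibility: T_A·a/J_AC = T_B·b/J_CB with T_A + T_B = T₀.
J_AC = 6.21×10^-4 m⁴, J_CB = 1.34×10^-3 m⁴, so T_A = T₀·(J_AC/a)/((J_AC/a)+(J_CB/b)) = 180300 N·m, T_B = 1.120e6 N·m.

180000 N·m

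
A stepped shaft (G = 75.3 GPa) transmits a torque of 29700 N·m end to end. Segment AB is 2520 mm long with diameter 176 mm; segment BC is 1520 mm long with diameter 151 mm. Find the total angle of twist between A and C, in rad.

0.0223 rad

J_AB = π(0.176)⁴/32 = 9.42×10^-5 m⁴; J_BC = π(0.151)⁴/32 = 5.10×10^-5 m⁴.
θ = (T/G)·Σ L_i/J_i = (29700/75.3×10⁹)·(2.52/9.42×10^-5 + 1.52/5.10×10^-5) = 0.02230 rad.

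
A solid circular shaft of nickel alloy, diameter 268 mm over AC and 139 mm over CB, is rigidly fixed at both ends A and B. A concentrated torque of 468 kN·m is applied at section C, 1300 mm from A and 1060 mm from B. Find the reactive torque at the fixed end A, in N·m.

Compatibility: T_A·a/J_AC = T_B·b/J_CB with T_A + T_B = T₀.
J_AC = 5.06×10^-4 m⁴, J_CB = 3.66×10^-5 m⁴, so T_A = T₀·(J_AC/a)/((J_AC/a)+(J_CB/b)) = 429900 N·m, T_B = 38150 N·m.

430000 N·m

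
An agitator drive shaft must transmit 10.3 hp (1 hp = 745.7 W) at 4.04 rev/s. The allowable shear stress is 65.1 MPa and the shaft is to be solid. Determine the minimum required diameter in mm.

ω = 2π·4.04 = 25.38 rad/s, so T = P/ω = 10.3×745.7 / 25.38 = 302.6 N·m.
For a solid shaft τ_max = 16T/(πd³), so d = (16T/(π τ_allow))^(1/3) = (16·302.6/(π·6.51×10^7))^(1/3) = 0.02871 m.

28.7 mm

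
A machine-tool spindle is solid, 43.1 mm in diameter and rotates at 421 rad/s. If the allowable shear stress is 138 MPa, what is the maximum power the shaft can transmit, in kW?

913 kW

J = πd⁴/32 = π(0.0431)⁴/32 = 3.388×10^-7 m⁴.
T_max = τ_allow·J/r = 1.38×10^8 × 3.388×10^-7 / 0.0215 = 2169 N·m.
ω = 421 rad/s, so P_max = T_max·ω = 9.133×10^5 W.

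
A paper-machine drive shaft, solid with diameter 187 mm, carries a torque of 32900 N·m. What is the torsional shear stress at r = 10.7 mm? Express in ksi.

0.425 ksi

J = πd⁴/32 = π(0.187)⁴/32 = 1.201×10^-4 m⁴.
Shear stress varies linearly with radius: τ = T·r/J = 32900 × 0.0107 / 1.201×10^-4 = 2.932×10^6 Pa.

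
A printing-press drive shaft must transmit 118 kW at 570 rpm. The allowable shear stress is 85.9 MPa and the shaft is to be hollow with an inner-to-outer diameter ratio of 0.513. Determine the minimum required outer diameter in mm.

50.1 mm

ω = 2π·570/60 = 59.69 rad/s, so T = P/ω = 118×10³ / 59.69 = 1977 N·m.
For a hollow shaft with d_i/d_o = 0.513: τ_max = 16T/(π d_o³ (1−k⁴)), so d_o = [16T/(π τ_allow (1−k⁴))]^(1/3) = [16·1977/(π·8.59×10^7·0.9307)]^(1/3) = 0.05012 m.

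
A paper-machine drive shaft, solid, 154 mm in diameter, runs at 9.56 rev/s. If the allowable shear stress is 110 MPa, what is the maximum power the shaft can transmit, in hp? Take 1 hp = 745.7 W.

6350 hp

J = πd⁴/32 = π(0.154)⁴/32 = 5.522×10^-5 m⁴.
T_max = τ_allow·J/r = 1.10×10^8 × 5.522×10^-5 / 0.0770 = 78880 N·m.
ω = 2π·9.56 = 60.07 rad/s, so P_max = T_max·ω = 4.738×10^6 W.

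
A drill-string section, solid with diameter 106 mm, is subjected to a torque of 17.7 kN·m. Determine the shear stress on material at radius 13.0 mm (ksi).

J = πd⁴/32 = π(0.106)⁴/32 = 1.239×10^-5 m⁴.
Shear stress varies linearly with radius: τ = T·r/J = 17700 × 0.0130 / 1.239×10^-5 = 1.856×10^7 Pa.

2.69 ksi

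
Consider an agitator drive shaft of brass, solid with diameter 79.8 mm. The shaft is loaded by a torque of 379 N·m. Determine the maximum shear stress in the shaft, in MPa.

J = πd⁴/32 = π(0.0798)⁴/32 = 3.981×10^-6 m⁴.
τ_max = T·r/J = 379.0 × 0.0399 / 3.981×10^-6 = 3.798×10^6 Pa.

3.80 MPa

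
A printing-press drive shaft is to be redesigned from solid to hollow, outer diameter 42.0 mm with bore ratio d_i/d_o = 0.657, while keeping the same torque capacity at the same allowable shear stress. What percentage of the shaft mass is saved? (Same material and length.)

34.8 %

Equal τ_max and T ⇒ the solid shaft needs d_s³ = d_o³(1−k⁴), so d_s = 42.0·(1−0.657⁴)^(1/3) = 39.21 mm.
Area ratio A_h/A_s = d_o²(1−k²)/d_s² = (1−k²)/(1−k⁴)^(2/3) = 0.6521.
Mass saving = 1 − 0.6521 = 34.8 %.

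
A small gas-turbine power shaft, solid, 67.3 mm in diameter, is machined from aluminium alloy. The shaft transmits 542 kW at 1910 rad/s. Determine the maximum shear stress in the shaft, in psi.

ω = 1910 rad/s, so T = P/ω = 542×10³ / 1910 = 283.8 N·m.
J = πd⁴/32 = π(0.0673)⁴/32 = 2.014×10^-6 m⁴.
τ_max = T·r/J = 283.8 × 0.0336 / 2.014×10^-6 = 4.741×10^6 Pa.

688 psi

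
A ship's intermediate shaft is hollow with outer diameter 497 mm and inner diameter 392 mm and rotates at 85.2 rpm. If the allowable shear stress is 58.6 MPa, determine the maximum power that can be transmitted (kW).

J = π(d_o⁴ − d_i⁴)/32 = π(0.497⁴ − 0.392⁴)/32 = 3.672×10^-3 m⁴.
T_max = τ_allow·J/r = 5.86×10^7 × 3.672×10^-3 / 0.248 = 865900 N·m.
ω = 2π·85.2/60 = 8.922 rad/s, so P_max = T_max·ω = 7.725×10^6 W.

7730 kW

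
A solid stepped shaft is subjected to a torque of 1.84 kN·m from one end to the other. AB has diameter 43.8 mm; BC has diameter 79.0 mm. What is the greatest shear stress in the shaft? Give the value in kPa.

112000 kPa

Under the same torque, τ_max = 16T/(πd³) is largest where d is smallest — segment AB (d = 43.8 mm).
τ_max = 16·1840/(π·(0.0438)³) = 1.115×10^8 Pa.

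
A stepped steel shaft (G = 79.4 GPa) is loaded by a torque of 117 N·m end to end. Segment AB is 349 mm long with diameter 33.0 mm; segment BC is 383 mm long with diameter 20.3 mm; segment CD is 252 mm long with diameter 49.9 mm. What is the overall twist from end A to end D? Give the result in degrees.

2.23°

J_AB = π(0.0330)⁴/32 = 1.16×10^-7 m⁴; J_BC = π(0.0203)⁴/32 = 1.67×10^-8 m⁴; J_CD = π(0.0499)⁴/32 = 6.09×10^-7 m⁴.
θ = (T/G)·Σ L_i/J_i = (117.0/79.4×10⁹)·(0.349/1.16×10^-7 + 0.383/1.67×10^-8 + 0.252/6.09×10^-7) = 0.03888 rad.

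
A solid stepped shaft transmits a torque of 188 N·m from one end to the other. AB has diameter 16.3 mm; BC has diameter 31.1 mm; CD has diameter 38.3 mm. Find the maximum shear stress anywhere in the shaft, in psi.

Under the same torque, τ_max = 16T/(πd³) is largest where d is smallest — segment AB (d = 16.3 mm).
τ_max = 16·188.0/(π·(0.0163)³) = 2.211×10^8 Pa.

32100 psi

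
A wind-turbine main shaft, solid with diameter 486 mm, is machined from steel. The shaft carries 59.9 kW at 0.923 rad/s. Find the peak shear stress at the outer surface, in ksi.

0.418 ksi

ω = 0.923 rad/s, so T = P/ω = 59.9×10³ / 0.9230 = 64900 N·m.
J = πd⁴/32 = π(0.486)⁴/32 = 5.477×10^-3 m⁴.
τ_max = T·r/J = 64900 × 0.243 / 5.477×10^-3 = 2.879×10^6 Pa.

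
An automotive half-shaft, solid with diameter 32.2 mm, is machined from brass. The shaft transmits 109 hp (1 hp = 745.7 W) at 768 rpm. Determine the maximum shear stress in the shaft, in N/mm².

ω = 2π·768/60 = 80.42 rad/s, so T = P/ω = 109×745.7 / 80.42 = 1011 N·m.
J = πd⁴/32 = π(0.0322)⁴/32 = 1.055×10^-7 m⁴.
τ_max = T·r/J = 1011 × 0.0161 / 1.055×10^-7 = 1.542×10^8 Pa.

154 N/mm²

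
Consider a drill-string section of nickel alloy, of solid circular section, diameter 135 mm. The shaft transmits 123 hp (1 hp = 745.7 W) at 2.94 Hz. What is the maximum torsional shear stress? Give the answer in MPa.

10.3 MPa

ω = 2π·2.94 = 18.47 rad/s, so T = P/ω = 123×745.7 / 18.47 = 4965 N·m.
J = πd⁴/32 = π(0.135)⁴/32 = 3.261×10^-5 m⁴.
τ_max = T·r/J = 4965 × 0.0675 / 3.261×10^-5 = 1.028×10^7 Pa.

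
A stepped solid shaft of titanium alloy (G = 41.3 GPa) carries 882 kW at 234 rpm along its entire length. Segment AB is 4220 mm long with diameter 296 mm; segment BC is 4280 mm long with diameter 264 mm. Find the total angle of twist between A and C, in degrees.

0.728°

ω = 2π·234/60 = 24.50 rad/s, so T = P/ω = 882×10³ / 24.50 = 35990 N·m.
J_AB = π(0.296)⁴/32 = 7.54×10^-4 m⁴; J_BC = π(0.264)⁴/32 = 4.77×10^-4 m⁴.
θ = (T/G)·Σ L_i/J_i = (35990/41.3×10⁹)·(4.22/7.54×10^-4 + 4.28/4.77×10^-4) = 0.01270 rad.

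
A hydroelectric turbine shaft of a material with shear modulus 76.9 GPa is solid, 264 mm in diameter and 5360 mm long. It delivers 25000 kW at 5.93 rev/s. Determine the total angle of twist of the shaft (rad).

ω = 2π·5.93 = 37.26 rad/s, so T = P/ω = 25000×10³ / 37.26 = 671000 N·m.
J = πd⁴/32 = π(0.264)⁴/32 = 4.769×10^-4 m⁴.
θ = T·L/(G·J) = 671000 × 5.36 / (76.9×10⁹ × 4.769×10^-4) = 0.09807 rad.

0.0981 rad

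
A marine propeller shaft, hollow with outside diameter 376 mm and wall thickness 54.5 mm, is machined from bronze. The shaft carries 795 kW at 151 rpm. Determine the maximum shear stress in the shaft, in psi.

937 psi

ω = 2π·151/60 = 15.81 rad/s, so T = P/ω = 795×10³ / 15.81 = 50280 N·m.
J = π(d_o⁴ − d_i⁴)/32 = π(0.376⁴ − 0.267⁴)/32 = 1.463×10^-3 m⁴.
τ_max = T·r/J = 50280 × 0.188 / 1.463×10^-3 = 6.459×10^6 Pa.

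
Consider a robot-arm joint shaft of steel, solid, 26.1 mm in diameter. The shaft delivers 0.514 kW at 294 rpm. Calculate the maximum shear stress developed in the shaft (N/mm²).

ω = 2π·294/60 = 30.79 rad/s, so T = P/ω = 0.514×10³ / 30.79 = 16.70 N·m.
J = πd⁴/32 = π(0.0261)⁴/32 = 4.556×10^-8 m⁴.
τ_max = T·r/J = 16.70 × 0.0131 / 4.556×10^-8 = 4.782×10^6 Pa.

4.78 N/mm²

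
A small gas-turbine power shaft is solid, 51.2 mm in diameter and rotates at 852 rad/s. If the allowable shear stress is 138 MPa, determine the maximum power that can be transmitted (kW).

3100 kW

J = πd⁴/32 = π(0.0512)⁴/32 = 6.747×10^-7 m⁴.
T_max = τ_allow·J/r = 1.38×10^8 × 6.747×10^-7 / 0.0256 = 3637 N·m.
ω = 852 rad/s, so P_max = T_max·ω = 3.099×10^6 W.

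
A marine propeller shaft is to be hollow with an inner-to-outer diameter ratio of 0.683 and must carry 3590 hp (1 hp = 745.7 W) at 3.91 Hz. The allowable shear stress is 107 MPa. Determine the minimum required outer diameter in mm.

ω = 2π·3.91 = 24.57 rad/s, so T = P/ω = 3590×745.7 / 24.57 = 109000 N·m.
For a hollow shaft with d_i/d_o = 0.683: τ_max = 16T/(π d_o³ (1−k⁴)), so d_o = [16T/(π τ_allow (1−k⁴))]^(1/3) = [16·109000/(π·1.07×10^8·0.7824)]^(1/3) = 0.1879 m.

188 mm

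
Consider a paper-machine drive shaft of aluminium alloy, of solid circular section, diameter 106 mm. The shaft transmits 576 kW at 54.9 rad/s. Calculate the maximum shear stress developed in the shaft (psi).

6510 psi

ω = 54.9 rad/s, so T = P/ω = 576×10³ / 54.90 = 10490 N·m.
J = πd⁴/32 = π(0.106)⁴/32 = 1.239×10^-5 m⁴.
τ_max = T·r/J = 10490 × 0.0530 / 1.239×10^-5 = 4.486×10^7 Pa.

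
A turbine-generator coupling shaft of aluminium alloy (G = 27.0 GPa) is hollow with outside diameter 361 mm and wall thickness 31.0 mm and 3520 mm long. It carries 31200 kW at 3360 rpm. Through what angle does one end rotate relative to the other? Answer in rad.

ω = 2π·3360/60 = 351.9 rad/s, so T = P/ω = 31200×10³ / 351.9 = 88670 N·m.
J = π(d_o⁴ − d_i⁴)/32 = π(0.361⁴ − 0.299⁴)/32 = 8.827×10^-4 m⁴.
θ = T·L/(G·J) = 88670 × 3.52 / (27.0×10⁹ × 8.827×10^-4) = 0.01310 rad.

0.0131 rad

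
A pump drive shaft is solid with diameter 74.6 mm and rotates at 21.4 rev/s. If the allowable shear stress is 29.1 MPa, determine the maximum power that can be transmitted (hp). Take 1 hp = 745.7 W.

J = πd⁴/32 = π(0.0746)⁴/32 = 3.041×10^-6 m⁴.
T_max = τ_allow·J/r = 2.91×10^7 × 3.041×10^-6 / 0.0373 = 2372 N·m.
ω = 2π·21.4 = 134.5 rad/s, so P_max = T_max·ω = 3.190×10^5 W.

428 hp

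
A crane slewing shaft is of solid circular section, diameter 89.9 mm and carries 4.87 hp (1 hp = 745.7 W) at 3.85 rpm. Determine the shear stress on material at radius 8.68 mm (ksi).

1.77 ksi

ω = 2π·3.85/60 = 0.4032 rad/s, so T = P/ω = 4.87×745.7 / 0.4032 = 9007 N·m.
J = πd⁴/32 = π(0.0899)⁴/32 = 6.413×10^-6 m⁴.
Shear stress varies linearly with radius: τ = T·r/J = 9007 × 0.00868 / 6.413×10^-6 = 1.219×10^7 Pa.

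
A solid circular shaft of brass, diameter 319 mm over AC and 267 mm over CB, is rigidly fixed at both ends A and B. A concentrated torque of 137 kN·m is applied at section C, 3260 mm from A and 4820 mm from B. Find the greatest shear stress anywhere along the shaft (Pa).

1.61e7 Pa

Compatibility: T_A·a/J_AC = T_B·b/J_CB with T_A + T_B = T₀.
J_AC = 1.02×10^-3 m⁴, J_CB = 4.99×10^-4 m⁴, so T_A = T₀·(J_AC/a)/((J_AC/a)+(J_CB/b)) = 102900 N·m, T_B = 34140 N·m.
τ in each portion: τ_AC = 1.61×10^7 Pa, τ_CB = 9.14×10^6 Pa; maximum is in AC.
τ_max = T_AC·r/J = 102900·0.160/1.02×10^-3 = 1.614×10^7 Pa.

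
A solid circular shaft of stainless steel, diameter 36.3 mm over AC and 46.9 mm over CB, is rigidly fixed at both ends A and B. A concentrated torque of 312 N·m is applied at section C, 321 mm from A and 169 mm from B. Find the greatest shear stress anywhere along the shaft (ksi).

Compatibility: T_A·a/J_AC = T_B·b/J_CB with T_A + T_B = T₀.
J_AC = 1.70×10^-7 m⁴, J_CB = 4.75×10^-7 m⁴, so T_A = T₀·(J_AC/a)/((J_AC/a)+(J_CB/b)) = 49.58 N·m, T_B = 262.4 N·m.
τ in each portion: τ_AC = 5.28×10^6 Pa, τ_CB = 1.30×10^7 Pa; maximum is in CB.
τ_max = T_CB·r/J = 262.4·0.0234/4.75×10^-7 = 1.296×10^7 Pa.

1.88 ksi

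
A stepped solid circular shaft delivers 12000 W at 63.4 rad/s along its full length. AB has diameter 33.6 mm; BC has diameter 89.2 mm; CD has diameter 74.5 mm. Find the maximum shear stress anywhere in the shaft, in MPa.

25.4 MPa

ω = 63.4 rad/s, so T = P/ω = 12000 / 63.40 = 189.3 N·m.
Under the same torque, τ_max = 16T/(πd³) is largest where d is smallest — segment AB (d = 33.6 mm).
τ_max = 16·189.3/(π·(0.0336)³) = 2.541×10^7 Pa.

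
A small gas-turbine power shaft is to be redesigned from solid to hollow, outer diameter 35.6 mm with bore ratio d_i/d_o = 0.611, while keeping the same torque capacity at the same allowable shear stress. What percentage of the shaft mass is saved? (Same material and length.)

Equal τ_max and T ⇒ the solid shaft needs d_s³ = d_o³(1−k⁴), so d_s = 35.6·(1−0.611⁴)^(1/3) = 33.86 mm.
Area ratio A_h/A_s = d_o²(1−k²)/d_s² = (1−k²)/(1−k⁴)^(2/3) = 0.6926.
Mass saving = 1 − 0.6926 = 30.7 %.

30.7 %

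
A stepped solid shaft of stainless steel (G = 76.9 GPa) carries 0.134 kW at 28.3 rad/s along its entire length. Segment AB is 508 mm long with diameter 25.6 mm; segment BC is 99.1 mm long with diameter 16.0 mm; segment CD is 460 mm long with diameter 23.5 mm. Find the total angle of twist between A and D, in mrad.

ω = 28.3 rad/s, so T = P/ω = 0.134×10³ / 28.30 = 4.735 N·m.
J_AB = π(0.0256)⁴/32 = 4.22×10^-8 m⁴; J_BC = π(0.0160)⁴/32 = 6.43×10^-9 m⁴; J_CD = π(0.0235)⁴/32 = 2.99×10^-8 m⁴.
θ = (T/G)·Σ L_i/J_i = (4.735/76.9×10⁹)·(0.508/4.22×10^-8 + 0.0991/6.43×10^-9 + 0.460/2.99×10^-8) = 2.636×10^-3 rad.

2.64 mrad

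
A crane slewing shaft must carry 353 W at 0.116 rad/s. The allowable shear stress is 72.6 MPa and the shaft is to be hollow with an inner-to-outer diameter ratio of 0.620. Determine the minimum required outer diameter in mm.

63.0 mm

ω = 0.116 rad/s, so T = P/ω = 353 / 0.1160 = 3043 N·m.
For a hollow shaft with d_i/d_o = 0.620: τ_max = 16T/(π d_o³ (1−k⁴)), so d_o = [16T/(π τ_allow (1−k⁴))]^(1/3) = [16·3043/(π·7.26×10^7·0.8522)]^(1/3) = 0.06304 m.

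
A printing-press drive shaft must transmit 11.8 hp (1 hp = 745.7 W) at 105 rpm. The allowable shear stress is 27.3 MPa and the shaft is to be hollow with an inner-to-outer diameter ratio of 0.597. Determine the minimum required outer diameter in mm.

ω = 2π·105/60 = 11.00 rad/s, so T = P/ω = 11.8×745.7 / 11.00 = 800.3 N·m.
For a hollow shaft with d_i/d_o = 0.597: τ_max = 16T/(π d_o³ (1−k⁴)), so d_o = [16T/(π τ_allow (1−k⁴))]^(1/3) = [16·800.3/(π·2.73×10^7·0.8730)]^(1/3) = 0.05551 m.

55.5 mm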